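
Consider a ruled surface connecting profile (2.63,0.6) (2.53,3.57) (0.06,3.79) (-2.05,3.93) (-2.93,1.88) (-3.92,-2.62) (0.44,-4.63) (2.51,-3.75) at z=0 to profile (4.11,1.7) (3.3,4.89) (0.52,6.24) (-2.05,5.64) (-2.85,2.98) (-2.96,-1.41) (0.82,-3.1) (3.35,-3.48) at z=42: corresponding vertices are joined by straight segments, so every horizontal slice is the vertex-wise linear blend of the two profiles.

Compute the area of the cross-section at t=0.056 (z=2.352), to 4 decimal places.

Area at t=0.056: 44.8051

Cross-section at t=0.056: each vertex is (1-t)·p0[i] + t·p1[i].
  v1: (1-0.056)·(2.63,0.6) + 0.056·(4.11,1.7) = (2.7129,0.6616)
  v2: (1-0.056)·(2.53,3.57) + 0.056·(3.3,4.89) = (2.5731,3.6439)
  v3: (1-0.056)·(0.06,3.79) + 0.056·(0.52,6.24) = (0.0858,3.9272)
  v4: (1-0.056)·(-2.05,3.93) + 0.056·(-2.05,5.64) = (-2.0500,4.0258)
  v5: (1-0.056)·(-2.93,1.88) + 0.056·(-2.85,2.98) = (-2.9255,1.9416)
  v6: (1-0.056)·(-3.92,-2.62) + 0.056·(-2.96,-1.41) = (-3.8662,-2.5522)
  v7: (1-0.056)·(0.44,-4.63) + 0.056·(0.82,-3.1) = (0.4613,-4.5443)
  v8: (1-0.056)·(2.51,-3.75) + 0.056·(3.35,-3.48) = (2.5570,-3.7349)
Shoelace sum Σ(x_i·y_{i+1} − x_{i+1}·y_i):
  i=1: 2.7129·3.6439 − 2.5731·0.6616 = +8.1831 (running +8.1831)
  i=2: 2.5731·3.9272 − 0.0858·3.6439 = +9.7927 (running +17.9758)
  i=3: 0.0858·4.0258 − -2.0500·3.9272 = +8.3960 (running +26.3718)
  i=4: -2.0500·1.9416 − -2.9255·4.0258 = +7.7972 (running +34.1690)
  i=5: -2.9255·-2.5522 − -3.8662·1.9416 = +14.9733 (running +49.1423)
  i=6: -3.8662·-4.5443 − 0.4613·-2.5522 = +18.7467 (running +67.8890)
  i=7: 0.4613·-3.7349 − 2.5570·-4.5443 = +9.8972 (running +77.7862)
  i=8: 2.5570·0.6616 − 2.7129·-3.7349 = +11.8240 (running +89.6102)
Area = |Σ|/2 = |89.6102|/2 = 44.8051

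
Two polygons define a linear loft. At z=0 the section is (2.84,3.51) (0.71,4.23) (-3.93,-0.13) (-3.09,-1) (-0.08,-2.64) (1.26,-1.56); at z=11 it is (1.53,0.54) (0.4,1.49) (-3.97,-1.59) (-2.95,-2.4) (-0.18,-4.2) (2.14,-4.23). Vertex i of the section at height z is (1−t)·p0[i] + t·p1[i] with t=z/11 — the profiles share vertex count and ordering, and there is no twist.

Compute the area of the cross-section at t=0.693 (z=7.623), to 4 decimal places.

Area at t=0.693: 22.2201

Cross-section at t=0.693: each vertex is (1-t)·p0[i] + t·p1[i].
  v1: (1-0.693)·(2.84,3.51) + 0.693·(1.53,0.54) = (1.9322,1.4518)
  v2: (1-0.693)·(0.71,4.23) + 0.693·(0.4,1.49) = (0.4952,2.3312)
  v3: (1-0.693)·(-3.93,-0.13) + 0.693·(-3.97,-1.59) = (-3.9577,-1.1418)
  v4: (1-0.693)·(-3.09,-1) + 0.693·(-2.95,-2.4) = (-2.9930,-1.9702)
  v5: (1-0.693)·(-0.08,-2.64) + 0.693·(-0.18,-4.2) = (-0.1493,-3.7211)
  v6: (1-0.693)·(1.26,-1.56) + 0.693·(2.14,-4.23) = (1.8698,-3.4103)
Shoelace sum Σ(x_i·y_{i+1} − x_{i+1}·y_i):
  i=1: 1.9322·2.3312 − 0.4952·1.4518 = +3.7854 (running +3.7854)
  i=2: 0.4952·-1.1418 − -3.9577·2.3312 = +8.6608 (running +12.4461)
  i=3: -3.9577·-1.9702 − -2.9930·-1.1418 = +4.3802 (running +16.8263)
  i=4: -2.9930·-3.7211 − -0.1493·-1.9702 = +10.8430 (running +27.6693)
  i=5: -0.1493·-3.4103 − 1.8698·-3.7211 = +7.4670 (running +35.1363)
  i=6: 1.8698·1.4518 − 1.9322·-3.4103 = +9.3039 (running +44.4402)
Area = |Σ|/2 = |44.4402|/2 = 22.2201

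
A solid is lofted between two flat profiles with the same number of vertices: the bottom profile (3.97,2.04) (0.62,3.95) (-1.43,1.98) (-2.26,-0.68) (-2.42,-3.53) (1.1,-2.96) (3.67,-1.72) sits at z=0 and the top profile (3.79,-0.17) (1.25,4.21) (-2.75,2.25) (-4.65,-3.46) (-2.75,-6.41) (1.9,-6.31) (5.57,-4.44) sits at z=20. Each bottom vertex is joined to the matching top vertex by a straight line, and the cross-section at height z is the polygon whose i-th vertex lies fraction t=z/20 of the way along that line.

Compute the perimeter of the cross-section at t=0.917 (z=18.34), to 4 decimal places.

Perimeter at t=0.917: 31.4891

Cross-section at t=0.917: each vertex is (1-t)·p0[i] + t·p1[i].
  v1: (1-0.917)·(3.97,2.04) + 0.917·(3.79,-0.17) = (3.8049,0.0134)
  v2: (1-0.917)·(0.62,3.95) + 0.917·(1.25,4.21) = (1.1977,4.1884)
  v3: (1-0.917)·(-1.43,1.98) + 0.917·(-2.75,2.25) = (-2.6404,2.2276)
  v4: (1-0.917)·(-2.26,-0.68) + 0.917·(-4.65,-3.46) = (-4.4516,-3.2293)
  v5: (1-0.917)·(-2.42,-3.53) + 0.917·(-2.75,-6.41) = (-2.7226,-6.1710)
  v6: (1-0.917)·(1.1,-2.96) + 0.917·(1.9,-6.31) = (1.8336,-6.0320)
  v7: (1-0.917)·(3.67,-1.72) + 0.917·(5.57,-4.44) = (5.4123,-4.2142)
Perimeter = Σ |v_{i+1} − v_i|:
  edge 1→2: √(-2.6072² + 4.1750²) = 4.9222 (running 4.9222)
  edge 2→3: √(-3.8381² + -1.9608²) = 4.3100 (running 9.2322)
  edge 3→4: √(-1.8112² + -5.4569²) = 5.7496 (running 14.9818)
  edge 4→5: √(1.7290² + -2.9417²) = 3.4122 (running 18.3940)
  edge 5→6: √(4.5562² + 0.1390²) = 4.5583 (running 22.9523)
  edge 6→7: √(3.5787² + 1.8177²) = 4.0139 (running 26.9662)
  edge 7→1: √(-1.6074² + 4.2277²) = 4.5229 (running 31.4891)
Perimeter = 31.4891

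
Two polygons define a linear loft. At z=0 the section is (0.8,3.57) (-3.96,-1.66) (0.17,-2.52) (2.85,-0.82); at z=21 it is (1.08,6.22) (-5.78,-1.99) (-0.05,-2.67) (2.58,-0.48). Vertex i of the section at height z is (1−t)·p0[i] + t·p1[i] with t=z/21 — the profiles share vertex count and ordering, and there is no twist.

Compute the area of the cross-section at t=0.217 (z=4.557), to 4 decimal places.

Area at t=0.217: 23.5678

Cross-section at t=0.217: each vertex is (1-t)·p0[i] + t·p1[i].
  v1: (1-0.217)·(0.8,3.57) + 0.217·(1.08,6.22) = (0.8608,4.1451)
  v2: (1-0.217)·(-3.96,-1.66) + 0.217·(-5.78,-1.99) = (-4.3549,-1.7316)
  v3: (1-0.217)·(0.17,-2.52) + 0.217·(-0.05,-2.67) = (0.1223,-2.5526)
  v4: (1-0.217)·(2.85,-0.82) + 0.217·(2.58,-0.48) = (2.7914,-0.7462)
Shoelace sum Σ(x_i·y_{i+1} − x_{i+1}·y_i):
  i=1: 0.8608·-1.7316 − -4.3549·4.1451 = +16.5609 (running +16.5609)
  i=2: -4.3549·-2.5526 − 0.1223·-1.7316 = +11.3279 (running +27.8889)
  i=3: 0.1223·-0.7462 − 2.7914·-2.5526 = +7.0340 (running +34.9228)
  i=4: 2.7914·4.1451 − 0.8608·-0.7462 = +12.2129 (running +47.1357)
Area = |Σ|/2 = |47.1357|/2 = 23.5678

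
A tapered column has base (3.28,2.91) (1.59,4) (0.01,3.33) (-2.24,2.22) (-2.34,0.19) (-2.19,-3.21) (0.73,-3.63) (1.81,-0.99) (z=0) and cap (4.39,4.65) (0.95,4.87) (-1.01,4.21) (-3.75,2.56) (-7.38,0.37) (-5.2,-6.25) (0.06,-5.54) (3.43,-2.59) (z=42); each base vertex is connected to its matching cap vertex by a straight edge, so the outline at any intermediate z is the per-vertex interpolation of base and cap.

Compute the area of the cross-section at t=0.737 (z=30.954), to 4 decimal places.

Area at t=0.737: 70.8140

Cross-section at t=0.737: each vertex is (1-t)·p0[i] + t·p1[i].
  v1: (1-0.737)·(3.28,2.91) + 0.737·(4.39,4.65) = (4.0981,4.1924)
  v2: (1-0.737)·(1.59,4) + 0.737·(0.95,4.87) = (1.1183,4.6412)
  v3: (1-0.737)·(0.01,3.33) + 0.737·(-1.01,4.21) = (-0.7417,3.9786)
  v4: (1-0.737)·(-2.24,2.22) + 0.737·(-3.75,2.56) = (-3.3529,2.4706)
  v5: (1-0.737)·(-2.34,0.19) + 0.737·(-7.38,0.37) = (-6.0545,0.3227)
  v6: (1-0.737)·(-2.19,-3.21) + 0.737·(-5.2,-6.25) = (-4.4084,-5.4505)
  v7: (1-0.737)·(0.73,-3.63) + 0.737·(0.06,-5.54) = (0.2362,-5.0377)
  v8: (1-0.737)·(1.81,-0.99) + 0.737·(3.43,-2.59) = (3.0039,-2.1692)
Shoelace sum Σ(x_i·y_{i+1} − x_{i+1}·y_i):
  i=1: 4.0981·4.6412 − 1.1183·4.1924 = +14.3315 (running +14.3315)
  i=2: 1.1183·3.9786 − -0.7417·4.6412 = +7.8919 (running +22.2234)
  i=3: -0.7417·2.4706 − -3.3529·3.9786 = +11.5071 (running +33.7304)
  i=4: -3.3529·0.3227 − -6.0545·2.4706 = +13.8762 (running +47.6067)
  i=5: -6.0545·-5.4505 − -4.4084·0.3227 = +34.4222 (running +82.0289)
  i=6: -4.4084·-5.0377 − 0.2362·-5.4505 = +23.4954 (running +105.5243)
  i=7: 0.2362·-2.1692 − 3.0039·-5.0377 = +14.6205 (running +120.1447)
  i=8: 3.0039·4.1924 − 4.0981·-2.1692 = +21.4832 (running +141.6279)
Area = |Σ|/2 = |141.6279|/2 = 70.8140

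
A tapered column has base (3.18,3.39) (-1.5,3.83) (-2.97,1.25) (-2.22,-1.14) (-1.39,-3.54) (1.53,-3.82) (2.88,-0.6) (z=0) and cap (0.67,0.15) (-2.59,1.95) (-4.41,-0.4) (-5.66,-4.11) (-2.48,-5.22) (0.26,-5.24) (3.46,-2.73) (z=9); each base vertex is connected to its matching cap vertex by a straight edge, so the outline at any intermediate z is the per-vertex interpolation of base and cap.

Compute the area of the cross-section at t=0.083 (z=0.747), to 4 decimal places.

Cross-section at t=0.083: each vertex is (1-t)·p0[i] + t·p1[i].
  v1: (1-0.083)·(3.18,3.39) + 0.083·(0.67,0.15) = (2.9717,3.1211)
  v2: (1-0.083)·(-1.5,3.83) + 0.083·(-2.59,1.95) = (-1.5905,3.6740)
  v3: (1-0.083)·(-2.97,1.25) + 0.083·(-4.41,-0.4) = (-3.0895,1.1131)
  v4: (1-0.083)·(-2.22,-1.14) + 0.083·(-5.66,-4.11) = (-2.5055,-1.3865)
  v5: (1-0.083)·(-1.39,-3.54) + 0.083·(-2.48,-5.22) = (-1.4805,-3.6794)
  v6: (1-0.083)·(1.53,-3.82) + 0.083·(0.26,-5.24) = (1.4246,-3.9379)
  v7: (1-0.083)·(2.88,-0.6) + 0.083·(3.46,-2.73) = (2.9281,-0.7768)
Shoelace sum Σ(x_i·y_{i+1} − x_{i+1}·y_i):
  i=1: 2.9717·3.6740 − -1.5905·3.1211 = +15.8818 (running +15.8818)
  i=2: -1.5905·1.1131 − -3.0895·3.6740 = +9.5805 (running +25.4623)
  i=3: -3.0895·-1.3865 − -2.5055·1.1131 = +7.0724 (running +32.5347)
  i=4: -2.5055·-3.6794 − -1.4805·-1.3865 = +7.1662 (running +39.7009)
  i=5: -1.4805·-3.9379 − 1.4246·-3.6794 = +11.0716 (running +50.7725)
  i=6: 1.4246·-0.7768 − 2.9281·-3.9379 = +10.4240 (running +61.1965)
  i=7: 2.9281·3.1211 − 2.9717·-0.7768 = +11.4473 (running +72.6438)
Area = |Σ|/2 = |72.6438|/2 = 36.3219

Area at t=0.083: 36.3219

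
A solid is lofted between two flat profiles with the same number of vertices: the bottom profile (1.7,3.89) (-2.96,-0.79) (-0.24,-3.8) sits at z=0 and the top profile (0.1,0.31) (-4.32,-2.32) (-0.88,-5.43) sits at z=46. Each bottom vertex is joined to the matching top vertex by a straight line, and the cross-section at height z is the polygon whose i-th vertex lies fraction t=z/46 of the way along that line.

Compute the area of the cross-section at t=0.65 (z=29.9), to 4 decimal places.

Cross-section at t=0.65: each vertex is (1-t)·p0[i] + t·p1[i].
  v1: (1-0.65)·(1.7,3.89) + 0.65·(0.1,0.31) = (0.6600,1.5630)
  v2: (1-0.65)·(-2.96,-0.79) + 0.65·(-4.32,-2.32) = (-3.8440,-1.7845)
  v3: (1-0.65)·(-0.24,-3.8) + 0.65·(-0.88,-5.43) = (-0.6560,-4.8595)
Shoelace sum Σ(x_i·y_{i+1} − x_{i+1}·y_i):
  i=1: 0.6600·-1.7845 − -3.8440·1.5630 = +4.8304 (running +4.8304)
  i=2: -3.8440·-4.8595 − -0.6560·-1.7845 = +17.5093 (running +22.3397)
  i=3: -0.6560·1.5630 − 0.6600·-4.8595 = +2.1819 (running +24.5216)
Area = |Σ|/2 = |24.5216|/2 = 12.2608

Area at t=0.65: 12.2608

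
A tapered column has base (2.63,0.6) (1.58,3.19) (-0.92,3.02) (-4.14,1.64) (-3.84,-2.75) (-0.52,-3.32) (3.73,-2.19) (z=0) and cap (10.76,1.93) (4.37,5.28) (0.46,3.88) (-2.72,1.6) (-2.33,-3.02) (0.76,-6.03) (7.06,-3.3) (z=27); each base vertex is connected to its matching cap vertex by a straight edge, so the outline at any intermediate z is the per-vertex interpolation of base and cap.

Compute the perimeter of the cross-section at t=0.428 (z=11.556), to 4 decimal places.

Perimeter at t=0.428: 28.7627

Cross-section at t=0.428: each vertex is (1-t)·p0[i] + t·p1[i].
  v1: (1-0.428)·(2.63,0.6) + 0.428·(10.76,1.93) = (6.1096,1.1692)
  v2: (1-0.428)·(1.58,3.19) + 0.428·(4.37,5.28) = (2.7741,4.0845)
  v3: (1-0.428)·(-0.92,3.02) + 0.428·(0.46,3.88) = (-0.3294,3.3881)
  v4: (1-0.428)·(-4.14,1.64) + 0.428·(-2.72,1.6) = (-3.5322,1.6229)
  v5: (1-0.428)·(-3.84,-2.75) + 0.428·(-2.33,-3.02) = (-3.1937,-2.8656)
  v6: (1-0.428)·(-0.52,-3.32) + 0.428·(0.76,-6.03) = (0.0278,-4.4799)
  v7: (1-0.428)·(3.73,-2.19) + 0.428·(7.06,-3.3) = (5.1552,-2.6651)
Perimeter = Σ |v_{i+1} − v_i|:
  edge 1→2: √(-3.3355² + 2.9153²) = 4.4300 (running 4.4300)
  edge 2→3: √(-3.1035² + -0.6964²) = 3.1807 (running 7.6106)
  edge 3→4: √(-3.2029² + -1.7652²) = 3.6571 (running 11.2677)
  edge 4→5: √(0.3385² + -4.4884²) = 4.5012 (running 15.7689)
  edge 5→6: √(3.2216² + -1.6143²) = 3.6034 (running 19.3723)
  edge 6→7: √(5.1274² + 1.8148²) = 5.4391 (running 24.8114)
  edge 7→1: √(0.9544² + 3.8343²) = 3.9513 (running 28.7627)
Perimeter = 28.7627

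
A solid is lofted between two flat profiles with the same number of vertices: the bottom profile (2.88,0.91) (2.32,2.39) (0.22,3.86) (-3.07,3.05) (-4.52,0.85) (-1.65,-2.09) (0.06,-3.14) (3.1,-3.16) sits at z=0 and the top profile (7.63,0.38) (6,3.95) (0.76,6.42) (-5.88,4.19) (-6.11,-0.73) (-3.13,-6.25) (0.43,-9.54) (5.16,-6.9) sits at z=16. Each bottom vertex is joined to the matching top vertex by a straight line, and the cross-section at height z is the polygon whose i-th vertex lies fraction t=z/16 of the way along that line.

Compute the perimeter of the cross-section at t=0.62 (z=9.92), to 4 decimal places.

Perimeter at t=0.62: 36.9579

Cross-section at t=0.62: each vertex is (1-t)·p0[i] + t·p1[i].
  v1: (1-0.62)·(2.88,0.91) + 0.62·(7.63,0.38) = (5.8250,0.5814)
  v2: (1-0.62)·(2.32,2.39) + 0.62·(6,3.95) = (4.6016,3.3572)
  v3: (1-0.62)·(0.22,3.86) + 0.62·(0.76,6.42) = (0.5548,5.4472)
  v4: (1-0.62)·(-3.07,3.05) + 0.62·(-5.88,4.19) = (-4.8122,3.7568)
  v5: (1-0.62)·(-4.52,0.85) + 0.62·(-6.11,-0.73) = (-5.5058,-0.1296)
  v6: (1-0.62)·(-1.65,-2.09) + 0.62·(-3.13,-6.25) = (-2.5676,-4.6692)
  v7: (1-0.62)·(0.06,-3.14) + 0.62·(0.43,-9.54) = (0.2894,-7.1080)
  v8: (1-0.62)·(3.1,-3.16) + 0.62·(5.16,-6.9) = (4.3772,-5.4788)
Perimeter = Σ |v_{i+1} − v_i|:
  edge 1→2: √(-1.2234² + 2.7758²) = 3.0334 (running 3.0334)
  edge 2→3: √(-4.0468² + 2.0900²) = 4.5546 (running 7.5881)
  edge 3→4: √(-5.3670² + -1.6904²) = 5.6269 (running 13.2150)
  edge 4→5: √(-0.6936² + -3.8864²) = 3.9478 (running 17.1628)
  edge 5→6: √(2.9382² + -4.5396²) = 5.4075 (running 22.5703)
  edge 6→7: √(2.8570² + -2.4388²) = 3.7564 (running 26.3266)
  edge 7→8: √(4.0878² + 1.6292²) = 4.4005 (running 30.7271)
  edge 8→1: √(1.4478² + 6.0602²) = 6.2307 (running 36.9579)
Perimeter = 36.9579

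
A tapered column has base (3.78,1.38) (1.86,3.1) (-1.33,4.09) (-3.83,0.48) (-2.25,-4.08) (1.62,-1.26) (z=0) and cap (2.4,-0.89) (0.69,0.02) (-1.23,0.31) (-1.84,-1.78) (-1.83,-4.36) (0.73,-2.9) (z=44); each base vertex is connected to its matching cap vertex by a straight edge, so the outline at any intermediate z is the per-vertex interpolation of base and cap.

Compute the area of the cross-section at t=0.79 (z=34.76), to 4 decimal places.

Area at t=0.79: 15.3606

Cross-section at t=0.79: each vertex is (1-t)·p0[i] + t·p1[i].
  v1: (1-0.79)·(3.78,1.38) + 0.79·(2.4,-0.89) = (2.6898,-0.4133)
  v2: (1-0.79)·(1.86,3.1) + 0.79·(0.69,0.02) = (0.9357,0.6668)
  v3: (1-0.79)·(-1.33,4.09) + 0.79·(-1.23,0.31) = (-1.2510,1.1038)
  v4: (1-0.79)·(-3.83,0.48) + 0.79·(-1.84,-1.78) = (-2.2579,-1.3054)
  v5: (1-0.79)·(-2.25,-4.08) + 0.79·(-1.83,-4.36) = (-1.9182,-4.3012)
  v6: (1-0.79)·(1.62,-1.26) + 0.79·(0.73,-2.9) = (0.9169,-2.5556)
Shoelace sum Σ(x_i·y_{i+1} − x_{i+1}·y_i):
  i=1: 2.6898·0.6668 − 0.9357·-0.4133 = +2.1803 (running +2.1803)
  i=2: 0.9357·1.1038 − -1.2510·0.6668 = +1.8670 (running +4.0473)
  i=3: -1.2510·-1.3054 − -2.2579·1.1038 = +4.1253 (running +8.1726)
  i=4: -2.2579·-4.3012 − -1.9182·-1.3054 = +7.2077 (running +15.3803)
  i=5: -1.9182·-2.5556 − 0.9169·-4.3012 = +8.8459 (running +24.2262)
  i=6: 0.9169·-0.4133 − 2.6898·-2.5556 = +6.4951 (running +30.7213)
Area = |Σ|/2 = |30.7213|/2 = 15.3606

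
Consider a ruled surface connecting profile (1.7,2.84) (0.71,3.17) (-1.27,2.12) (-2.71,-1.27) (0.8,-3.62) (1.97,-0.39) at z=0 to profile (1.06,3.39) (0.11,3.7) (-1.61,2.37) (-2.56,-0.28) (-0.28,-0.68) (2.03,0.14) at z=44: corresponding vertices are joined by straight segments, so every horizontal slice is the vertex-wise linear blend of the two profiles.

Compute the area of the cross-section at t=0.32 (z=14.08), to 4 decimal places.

Cross-section at t=0.32: each vertex is (1-t)·p0[i] + t·p1[i].
  v1: (1-0.32)·(1.7,2.84) + 0.32·(1.06,3.39) = (1.4952,3.0160)
  v2: (1-0.32)·(0.71,3.17) + 0.32·(0.11,3.7) = (0.5180,3.3396)
  v3: (1-0.32)·(-1.27,2.12) + 0.32·(-1.61,2.37) = (-1.3788,2.2000)
  v4: (1-0.32)·(-2.71,-1.27) + 0.32·(-2.56,-0.28) = (-2.6620,-0.9532)
  v5: (1-0.32)·(0.8,-3.62) + 0.32·(-0.28,-0.68) = (0.4544,-2.6792)
  v6: (1-0.32)·(1.97,-0.39) + 0.32·(2.03,0.14) = (1.9892,-0.2204)
Shoelace sum Σ(x_i·y_{i+1} − x_{i+1}·y_i):
  i=1: 1.4952·3.3396 − 0.5180·3.0160 = +3.4311 (running +3.4311)
  i=2: 0.5180·2.2000 − -1.3788·3.3396 = +5.7442 (running +9.1753)
  i=3: -1.3788·-0.9532 − -2.6620·2.2000 = +7.1707 (running +16.3460)
  i=4: -2.6620·-2.6792 − 0.4544·-0.9532 = +7.5652 (running +23.9112)
  i=5: 0.4544·-0.2204 − 1.9892·-2.6792 = +5.2293 (running +29.1405)
  i=6: 1.9892·3.0160 − 1.4952·-0.2204 = +6.3290 (running +35.4694)
Area = |Σ|/2 = |35.4694|/2 = 17.7347

Area at t=0.32: 17.7347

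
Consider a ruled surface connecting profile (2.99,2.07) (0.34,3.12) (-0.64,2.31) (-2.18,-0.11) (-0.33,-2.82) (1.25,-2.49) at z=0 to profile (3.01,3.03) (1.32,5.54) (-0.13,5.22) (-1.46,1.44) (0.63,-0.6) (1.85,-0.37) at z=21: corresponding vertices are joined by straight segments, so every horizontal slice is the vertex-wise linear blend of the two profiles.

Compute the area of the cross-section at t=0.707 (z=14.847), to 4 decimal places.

Area at t=0.707: 17.8149

Cross-section at t=0.707: each vertex is (1-t)·p0[i] + t·p1[i].
  v1: (1-0.707)·(2.99,2.07) + 0.707·(3.01,3.03) = (3.0041,2.7487)
  v2: (1-0.707)·(0.34,3.12) + 0.707·(1.32,5.54) = (1.0329,4.8309)
  v3: (1-0.707)·(-0.64,2.31) + 0.707·(-0.13,5.22) = (-0.2794,4.3674)
  v4: (1-0.707)·(-2.18,-0.11) + 0.707·(-1.46,1.44) = (-1.6710,0.9858)
  v5: (1-0.707)·(-0.33,-2.82) + 0.707·(0.63,-0.6) = (0.3487,-1.2505)
  v6: (1-0.707)·(1.25,-2.49) + 0.707·(1.85,-0.37) = (1.6742,-0.9912)
Shoelace sum Σ(x_i·y_{i+1} − x_{i+1}·y_i):
  i=1: 3.0041·4.8309 − 1.0329·2.7487 = +11.6738 (running +11.6738)
  i=2: 1.0329·4.3674 − -0.2794·4.8309 = +5.8608 (running +17.5346)
  i=3: -0.2794·0.9858 − -1.6710·4.3674 = +7.0222 (running +24.5568)
  i=4: -1.6710·-1.2505 − 0.3487·0.9858 = +1.7457 (running +26.3025)
  i=5: 0.3487·-0.9912 − 1.6742·-1.2505 = +1.7479 (running +28.0504)
  i=6: 1.6742·2.7487 − 3.0041·-0.9912 = +7.5795 (running +35.6298)
Area = |Σ|/2 = |35.6298|/2 = 17.8149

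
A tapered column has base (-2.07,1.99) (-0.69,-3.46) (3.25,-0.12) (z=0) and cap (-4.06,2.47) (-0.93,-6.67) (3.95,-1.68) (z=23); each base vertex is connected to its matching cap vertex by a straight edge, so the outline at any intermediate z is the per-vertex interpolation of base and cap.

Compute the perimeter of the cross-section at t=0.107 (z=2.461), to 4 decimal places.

Cross-section at t=0.107: each vertex is (1-t)·p0[i] + t·p1[i].
  v1: (1-0.107)·(-2.07,1.99) + 0.107·(-4.06,2.47) = (-2.2829,2.0414)
  v2: (1-0.107)·(-0.69,-3.46) + 0.107·(-0.93,-6.67) = (-0.7157,-3.8035)
  v3: (1-0.107)·(3.25,-0.12) + 0.107·(3.95,-1.68) = (3.3249,-0.2869)
Perimeter = Σ |v_{i+1} − v_i|:
  edge 1→2: √(1.5673² + -5.8448²) = 6.0513 (running 6.0513)
  edge 2→3: √(4.0406² + 3.5166²) = 5.3565 (running 11.4078)
  edge 3→1: √(-5.6078² + 2.3283²) = 6.0720 (running 17.4798)
Perimeter = 17.4798

Perimeter at t=0.107: 17.4798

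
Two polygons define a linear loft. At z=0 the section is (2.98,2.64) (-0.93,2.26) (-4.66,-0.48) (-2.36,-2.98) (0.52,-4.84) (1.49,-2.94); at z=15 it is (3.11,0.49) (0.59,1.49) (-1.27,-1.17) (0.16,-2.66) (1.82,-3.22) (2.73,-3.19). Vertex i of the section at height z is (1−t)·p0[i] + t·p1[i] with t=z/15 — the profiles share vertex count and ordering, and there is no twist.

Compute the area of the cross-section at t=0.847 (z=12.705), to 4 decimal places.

Area at t=0.847: 16.2348

Cross-section at t=0.847: each vertex is (1-t)·p0[i] + t·p1[i].
  v1: (1-0.847)·(2.98,2.64) + 0.847·(3.11,0.49) = (3.0901,0.8190)
  v2: (1-0.847)·(-0.93,2.26) + 0.847·(0.59,1.49) = (0.3574,1.6078)
  v3: (1-0.847)·(-4.66,-0.48) + 0.847·(-1.27,-1.17) = (-1.7887,-1.0644)
  v4: (1-0.847)·(-2.36,-2.98) + 0.847·(0.16,-2.66) = (-0.2256,-2.7090)
  v5: (1-0.847)·(0.52,-4.84) + 0.847·(1.82,-3.22) = (1.6211,-3.4679)
  v6: (1-0.847)·(1.49,-2.94) + 0.847·(2.73,-3.19) = (2.5403,-3.1517)
Shoelace sum Σ(x_i·y_{i+1} − x_{i+1}·y_i):
  i=1: 3.0901·1.6078 − 0.3574·0.8190 = +4.6756 (running +4.6756)
  i=2: 0.3574·-1.0644 − -1.7887·1.6078 = +2.4954 (running +7.1710)
  i=3: -1.7887·-2.7090 − -0.2256·-1.0644 = +4.6053 (running +11.7763)
  i=4: -0.2256·-3.4679 − 1.6211·-2.7090 = +5.1737 (running +16.9500)
  i=5: 1.6211·-3.1517 − 2.5403·-3.4679 = +3.7000 (running +20.6500)
  i=6: 2.5403·0.8190 − 3.0901·-3.1517 = +11.8196 (running +32.4697)
Area = |Σ|/2 = |32.4697|/2 = 16.2348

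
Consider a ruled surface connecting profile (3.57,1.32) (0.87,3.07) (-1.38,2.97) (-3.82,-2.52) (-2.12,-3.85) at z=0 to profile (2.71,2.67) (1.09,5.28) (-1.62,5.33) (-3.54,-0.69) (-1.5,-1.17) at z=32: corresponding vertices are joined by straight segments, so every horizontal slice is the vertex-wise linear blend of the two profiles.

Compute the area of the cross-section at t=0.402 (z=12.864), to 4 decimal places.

Area at t=0.402: 25.0688

Cross-section at t=0.402: each vertex is (1-t)·p0[i] + t·p1[i].
  v1: (1-0.402)·(3.57,1.32) + 0.402·(2.71,2.67) = (3.2243,1.8627)
  v2: (1-0.402)·(0.87,3.07) + 0.402·(1.09,5.28) = (0.9584,3.9584)
  v3: (1-0.402)·(-1.38,2.97) + 0.402·(-1.62,5.33) = (-1.4765,3.9187)
  v4: (1-0.402)·(-3.82,-2.52) + 0.402·(-3.54,-0.69) = (-3.7074,-1.7843)
  v5: (1-0.402)·(-2.12,-3.85) + 0.402·(-1.5,-1.17) = (-1.8708,-2.7726)
Shoelace sum Σ(x_i·y_{i+1} − x_{i+1}·y_i):
  i=1: 3.2243·3.9584 − 0.9584·1.8627 = +10.9778 (running +10.9778)
  i=2: 0.9584·3.9187 − -1.4765·3.9584 = +9.6004 (running +20.5782)
  i=3: -1.4765·-1.7843 − -3.7074·3.9187 = +17.1630 (running +37.7411)
  i=4: -3.7074·-2.7726 − -1.8708·-1.7843 = +6.9413 (running +44.6824)
  i=5: -1.8708·1.8627 − 3.2243·-2.7726 = +5.4551 (running +50.1375)
Area = |Σ|/2 = |50.1375|/2 = 25.0688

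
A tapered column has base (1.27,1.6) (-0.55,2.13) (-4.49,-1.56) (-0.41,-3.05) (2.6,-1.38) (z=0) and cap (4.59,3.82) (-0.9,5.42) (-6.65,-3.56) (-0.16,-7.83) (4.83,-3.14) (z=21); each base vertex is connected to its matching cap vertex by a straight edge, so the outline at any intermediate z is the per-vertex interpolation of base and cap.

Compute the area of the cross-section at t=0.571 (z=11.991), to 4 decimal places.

Cross-section at t=0.571: each vertex is (1-t)·p0[i] + t·p1[i].
  v1: (1-0.571)·(1.27,1.6) + 0.571·(4.59,3.82) = (3.1657,2.8676)
  v2: (1-0.571)·(-0.55,2.13) + 0.571·(-0.9,5.42) = (-0.7499,4.0086)
  v3: (1-0.571)·(-4.49,-1.56) + 0.571·(-6.65,-3.56) = (-5.7234,-2.7020)
  v4: (1-0.571)·(-0.41,-3.05) + 0.571·(-0.16,-7.83) = (-0.2672,-5.7794)
  v5: (1-0.571)·(2.6,-1.38) + 0.571·(4.83,-3.14) = (3.8733,-2.3850)
Shoelace sum Σ(x_i·y_{i+1} − x_{i+1}·y_i):
  i=1: 3.1657·4.0086 − -0.7499·2.8676 = +14.8404 (running +14.8404)
  i=2: -0.7499·-2.7020 − -5.7234·4.0086 = +24.9687 (running +39.8091)
  i=3: -5.7234·-5.7794 − -0.2672·-2.7020 = +32.3554 (running +72.1644)
  i=4: -0.2672·-2.3850 − 3.8733·-5.7794 = +23.0228 (running +95.1872)
  i=5: 3.8733·2.8676 − 3.1657·-2.3850 = +18.6574 (running +113.8446)
Area = |Σ|/2 = |113.8446|/2 = 56.9223

Area at t=0.571: 56.9223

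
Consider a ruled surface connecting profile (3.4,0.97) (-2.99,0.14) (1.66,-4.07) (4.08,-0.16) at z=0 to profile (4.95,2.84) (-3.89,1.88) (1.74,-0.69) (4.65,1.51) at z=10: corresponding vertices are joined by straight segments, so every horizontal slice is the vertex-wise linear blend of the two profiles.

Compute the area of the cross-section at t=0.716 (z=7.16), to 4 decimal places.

Area at t=0.716: 16.5667

Cross-section at t=0.716: each vertex is (1-t)·p0[i] + t·p1[i].
  v1: (1-0.716)·(3.4,0.97) + 0.716·(4.95,2.84) = (4.5098,2.3089)
  v2: (1-0.716)·(-2.99,0.14) + 0.716·(-3.89,1.88) = (-3.6344,1.3858)
  v3: (1-0.716)·(1.66,-4.07) + 0.716·(1.74,-0.69) = (1.7173,-1.6499)
  v4: (1-0.716)·(4.08,-0.16) + 0.716·(4.65,1.51) = (4.4881,1.0357)
Shoelace sum Σ(x_i·y_{i+1} − x_{i+1}·y_i):
  i=1: 4.5098·1.3858 − -3.6344·2.3089 = +14.6414 (running +14.6414)
  i=2: -3.6344·-1.6499 − 1.7173·1.3858 = +3.6166 (running +18.2580)
  i=3: 1.7173·1.0357 − 4.4881·-1.6499 = +9.1837 (running +27.4417)
  i=4: 4.4881·2.3089 − 4.5098·1.0357 = +5.6918 (running +33.1335)
Area = |Σ|/2 = |33.1335|/2 = 16.5667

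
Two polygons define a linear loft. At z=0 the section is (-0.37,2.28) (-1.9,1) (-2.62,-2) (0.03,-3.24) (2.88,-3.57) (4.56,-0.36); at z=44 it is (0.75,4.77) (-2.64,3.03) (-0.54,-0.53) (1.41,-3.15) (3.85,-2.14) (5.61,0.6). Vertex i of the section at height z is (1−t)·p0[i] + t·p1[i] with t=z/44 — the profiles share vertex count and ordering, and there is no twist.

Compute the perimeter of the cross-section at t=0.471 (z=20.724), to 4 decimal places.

Cross-section at t=0.471: each vertex is (1-t)·p0[i] + t·p1[i].
  v1: (1-0.471)·(-0.37,2.28) + 0.471·(0.75,4.77) = (0.1575,3.4528)
  v2: (1-0.471)·(-1.9,1) + 0.471·(-2.64,3.03) = (-2.2485,1.9561)
  v3: (1-0.471)·(-2.62,-2) + 0.471·(-0.54,-0.53) = (-1.6403,-1.3076)
  v4: (1-0.471)·(0.03,-3.24) + 0.471·(1.41,-3.15) = (0.6800,-3.1976)
  v5: (1-0.471)·(2.88,-3.57) + 0.471·(3.85,-2.14) = (3.3369,-2.8965)
  v6: (1-0.471)·(4.56,-0.36) + 0.471·(5.61,0.6) = (5.0545,0.0922)
Perimeter = Σ |v_{i+1} − v_i|:
  edge 1→2: √(-2.4061² + -1.4967²) = 2.8336 (running 2.8336)
  edge 2→3: √(0.6082² + -3.2638²) = 3.3199 (running 6.1535)
  edge 3→4: √(2.3203² + -1.8900²) = 2.9926 (running 9.1461)
  edge 4→5: √(2.6569² + 0.3011²) = 2.6739 (running 11.8200)
  edge 5→6: √(1.7177² + 2.9886²) = 3.4471 (running 15.2671)
  edge 6→1: √(-4.8970² + 3.3606²) = 5.9393 (running 21.2064)
Perimeter = 21.2064

Perimeter at t=0.471: 21.2064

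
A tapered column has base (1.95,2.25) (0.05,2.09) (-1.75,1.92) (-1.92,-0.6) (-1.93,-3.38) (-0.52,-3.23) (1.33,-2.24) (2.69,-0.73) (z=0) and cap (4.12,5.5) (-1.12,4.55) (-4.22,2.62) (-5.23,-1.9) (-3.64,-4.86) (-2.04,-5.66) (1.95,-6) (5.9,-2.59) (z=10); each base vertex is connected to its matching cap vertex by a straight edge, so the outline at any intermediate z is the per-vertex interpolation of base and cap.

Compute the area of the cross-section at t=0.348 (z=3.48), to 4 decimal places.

Area at t=0.348: 39.4992

Cross-section at t=0.348: each vertex is (1-t)·p0[i] + t·p1[i].
  v1: (1-0.348)·(1.95,2.25) + 0.348·(4.12,5.5) = (2.7052,3.3810)
  v2: (1-0.348)·(0.05,2.09) + 0.348·(-1.12,4.55) = (-0.3572,2.9461)
  v3: (1-0.348)·(-1.75,1.92) + 0.348·(-4.22,2.62) = (-2.6096,2.1636)
  v4: (1-0.348)·(-1.92,-0.6) + 0.348·(-5.23,-1.9) = (-3.0719,-1.0524)
  v5: (1-0.348)·(-1.93,-3.38) + 0.348·(-3.64,-4.86) = (-2.5251,-3.8950)
  v6: (1-0.348)·(-0.52,-3.23) + 0.348·(-2.04,-5.66) = (-1.0490,-4.0756)
  v7: (1-0.348)·(1.33,-2.24) + 0.348·(1.95,-6) = (1.5458,-3.5485)
  v8: (1-0.348)·(2.69,-0.73) + 0.348·(5.9,-2.59) = (3.8071,-1.3773)
Shoelace sum Σ(x_i·y_{i+1} − x_{i+1}·y_i):
  i=1: 2.7052·2.9461 − -0.3572·3.3810 = +9.1772 (running +9.1772)
  i=2: -0.3572·2.1636 − -2.6096·2.9461 = +6.9152 (running +16.0924)
  i=3: -2.6096·-1.0524 − -3.0719·2.1636 = +9.3926 (running +25.4850)
  i=4: -3.0719·-3.8950 − -2.5251·-1.0524 = +9.3077 (running +34.7927)
  i=5: -2.5251·-4.0756 − -1.0490·-3.8950 = +6.2056 (running +40.9983)
  i=6: -1.0490·-3.5485 − 1.5458·-4.0756 = +10.0222 (running +51.0205)
  i=7: 1.5458·-1.3773 − 3.8071·-3.5485 = +11.3804 (running +62.4009)
  i=8: 3.8071·3.3810 − 2.7052·-1.3773 = +16.5975 (running +78.9984)
Area = |Σ|/2 = |78.9984|/2 = 39.4992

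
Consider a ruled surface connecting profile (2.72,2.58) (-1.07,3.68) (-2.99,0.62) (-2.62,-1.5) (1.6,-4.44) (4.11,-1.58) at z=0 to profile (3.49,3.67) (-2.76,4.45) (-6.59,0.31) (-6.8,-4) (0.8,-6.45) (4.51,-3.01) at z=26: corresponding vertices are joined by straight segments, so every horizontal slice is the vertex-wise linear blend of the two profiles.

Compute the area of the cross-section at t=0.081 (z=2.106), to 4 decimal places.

Cross-section at t=0.081: each vertex is (1-t)·p0[i] + t·p1[i].
  v1: (1-0.081)·(2.72,2.58) + 0.081·(3.49,3.67) = (2.7824,2.6683)
  v2: (1-0.081)·(-1.07,3.68) + 0.081·(-2.76,4.45) = (-1.2069,3.7424)
  v3: (1-0.081)·(-2.99,0.62) + 0.081·(-6.59,0.31) = (-3.2816,0.5949)
  v4: (1-0.081)·(-2.62,-1.5) + 0.081·(-6.8,-4) = (-2.9586,-1.7025)
  v5: (1-0.081)·(1.6,-4.44) + 0.081·(0.8,-6.45) = (1.5352,-4.6028)
  v6: (1-0.081)·(4.11,-1.58) + 0.081·(4.51,-3.01) = (4.1424,-1.6958)
Shoelace sum Σ(x_i·y_{i+1} − x_{i+1}·y_i):
  i=1: 2.7824·3.7424 − -1.2069·2.6683 = +13.6330 (running +13.6330)
  i=2: -1.2069·0.5949 − -3.2816·3.7424 = +11.5630 (running +25.1960)
  i=3: -3.2816·-1.7025 − -2.9586·0.5949 = +7.3470 (running +32.5429)
  i=4: -2.9586·-4.6028 − 1.5352·-1.7025 = +16.2315 (running +48.7744)
  i=5: 1.5352·-1.6958 − 4.1424·-4.6028 = +16.4632 (running +65.2376)
  i=6: 4.1424·2.6683 − 2.7824·-1.6958 = +15.7716 (running +81.0092)
Area = |Σ|/2 = |81.0092|/2 = 40.5046

Area at t=0.081: 40.5046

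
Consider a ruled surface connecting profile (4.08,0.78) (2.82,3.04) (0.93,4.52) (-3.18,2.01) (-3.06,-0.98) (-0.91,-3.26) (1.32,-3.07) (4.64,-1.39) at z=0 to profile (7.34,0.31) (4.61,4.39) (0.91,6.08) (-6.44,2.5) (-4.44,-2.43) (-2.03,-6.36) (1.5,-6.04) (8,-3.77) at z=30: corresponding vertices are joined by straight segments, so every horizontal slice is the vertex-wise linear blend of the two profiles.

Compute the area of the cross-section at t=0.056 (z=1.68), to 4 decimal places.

Cross-section at t=0.056: each vertex is (1-t)·p0[i] + t·p1[i].
  v1: (1-0.056)·(4.08,0.78) + 0.056·(7.34,0.31) = (4.2626,0.7537)
  v2: (1-0.056)·(2.82,3.04) + 0.056·(4.61,4.39) = (2.9202,3.1156)
  v3: (1-0.056)·(0.93,4.52) + 0.056·(0.91,6.08) = (0.9289,4.6074)
  v4: (1-0.056)·(-3.18,2.01) + 0.056·(-6.44,2.5) = (-3.3626,2.0374)
  v5: (1-0.056)·(-3.06,-0.98) + 0.056·(-4.44,-2.43) = (-3.1373,-1.0612)
  v6: (1-0.056)·(-0.91,-3.26) + 0.056·(-2.03,-6.36) = (-0.9727,-3.4336)
  v7: (1-0.056)·(1.32,-3.07) + 0.056·(1.5,-6.04) = (1.3301,-3.2363)
  v8: (1-0.056)·(4.64,-1.39) + 0.056·(8,-3.77) = (4.8282,-1.5233)
Shoelace sum Σ(x_i·y_{i+1} − x_{i+1}·y_i):
  i=1: 4.2626·3.1156 − 2.9202·0.7537 = +11.0795 (running +11.0795)
  i=2: 2.9202·4.6074 − 0.9289·3.1156 = +10.5606 (running +21.6401)
  i=3: 0.9289·2.0374 − -3.3626·4.6074 = +17.3851 (running +39.0251)
  i=4: -3.3626·-1.0612 − -3.1373·2.0374 = +9.9604 (running +48.9855)
  i=5: -3.1373·-3.4336 − -0.9727·-1.0612 = +9.7399 (running +58.7254)
  i=6: -0.9727·-3.2363 − 1.3301·-3.4336 = +7.7150 (running +66.4404)
  i=7: 1.3301·-1.5233 − 4.8282·-3.2363 = +13.5994 (running +80.0398)
  i=8: 4.8282·0.7537 − 4.2626·-1.5233 = +10.1320 (running +90.1718)
Area = |Σ|/2 = |90.1718|/2 = 45.0859

Area at t=0.056: 45.0859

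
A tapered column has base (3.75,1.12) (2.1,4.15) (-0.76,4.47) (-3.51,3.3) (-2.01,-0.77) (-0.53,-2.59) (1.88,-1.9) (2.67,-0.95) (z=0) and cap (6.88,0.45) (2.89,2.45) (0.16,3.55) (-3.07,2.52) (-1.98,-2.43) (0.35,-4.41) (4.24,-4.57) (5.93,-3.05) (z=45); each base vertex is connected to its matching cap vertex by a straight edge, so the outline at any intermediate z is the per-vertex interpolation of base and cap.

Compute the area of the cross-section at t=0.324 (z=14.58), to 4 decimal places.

Area at t=0.324: 40.9507

Cross-section at t=0.324: each vertex is (1-t)·p0[i] + t·p1[i].
  v1: (1-0.324)·(3.75,1.12) + 0.324·(6.88,0.45) = (4.7641,0.9029)
  v2: (1-0.324)·(2.1,4.15) + 0.324·(2.89,2.45) = (2.3560,3.5992)
  v3: (1-0.324)·(-0.76,4.47) + 0.324·(0.16,3.55) = (-0.4619,4.1719)
  v4: (1-0.324)·(-3.51,3.3) + 0.324·(-3.07,2.52) = (-3.3674,3.0473)
  v5: (1-0.324)·(-2.01,-0.77) + 0.324·(-1.98,-2.43) = (-2.0003,-1.3078)
  v6: (1-0.324)·(-0.53,-2.59) + 0.324·(0.35,-4.41) = (-0.2449,-3.1797)
  v7: (1-0.324)·(1.88,-1.9) + 0.324·(4.24,-4.57) = (2.6446,-2.7651)
  v8: (1-0.324)·(2.67,-0.95) + 0.324·(5.93,-3.05) = (3.7262,-1.6304)
Shoelace sum Σ(x_i·y_{i+1} − x_{i+1}·y_i):
  i=1: 4.7641·3.5992 − 2.3560·0.9029 = +15.0198 (running +15.0198)
  i=2: 2.3560·4.1719 − -0.4619·3.5992 = +11.4914 (running +26.5112)
  i=3: -0.4619·3.0473 − -3.3674·4.1719 = +12.6411 (running +39.1523)
  i=4: -3.3674·-1.3078 − -2.0003·3.0473 = +10.4995 (running +49.6518)
  i=5: -2.0003·-3.1797 − -0.2449·-1.3078 = +6.0400 (running +55.6918)
  i=6: -0.2449·-2.7651 − 2.6446·-3.1797 = +9.0862 (running +64.7780)
  i=7: 2.6446·-1.6304 − 3.7262·-2.7651 = +5.9915 (running +70.7695)
  i=8: 3.7262·0.9029 − 4.7641·-1.6304 = +11.1319 (running +81.9014)
Area = |Σ|/2 = |81.9014|/2 = 40.9507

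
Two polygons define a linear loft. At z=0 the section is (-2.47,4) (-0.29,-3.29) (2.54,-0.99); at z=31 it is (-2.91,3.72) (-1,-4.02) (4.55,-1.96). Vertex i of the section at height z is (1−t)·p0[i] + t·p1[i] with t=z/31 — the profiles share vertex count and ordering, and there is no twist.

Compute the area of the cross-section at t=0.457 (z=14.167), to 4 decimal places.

Cross-section at t=0.457: each vertex is (1-t)·p0[i] + t·p1[i].
  v1: (1-0.457)·(-2.47,4) + 0.457·(-2.91,3.72) = (-2.6711,3.8720)
  v2: (1-0.457)·(-0.29,-3.29) + 0.457·(-1,-4.02) = (-0.6145,-3.6236)
  v3: (1-0.457)·(2.54,-0.99) + 0.457·(4.55,-1.96) = (3.4586,-1.4333)
Shoelace sum Σ(x_i·y_{i+1} − x_{i+1}·y_i):
  i=1: -2.6711·-3.6236 − -0.6145·3.8720 = +12.0582 (running +12.0582)
  i=2: -0.6145·-1.4333 − 3.4586·-3.6236 = +13.4132 (running +25.4714)
  i=3: 3.4586·3.8720 − -2.6711·-1.4333 = +9.5633 (running +35.0347)
Area = |Σ|/2 = |35.0347|/2 = 17.5174

Area at t=0.457: 17.5174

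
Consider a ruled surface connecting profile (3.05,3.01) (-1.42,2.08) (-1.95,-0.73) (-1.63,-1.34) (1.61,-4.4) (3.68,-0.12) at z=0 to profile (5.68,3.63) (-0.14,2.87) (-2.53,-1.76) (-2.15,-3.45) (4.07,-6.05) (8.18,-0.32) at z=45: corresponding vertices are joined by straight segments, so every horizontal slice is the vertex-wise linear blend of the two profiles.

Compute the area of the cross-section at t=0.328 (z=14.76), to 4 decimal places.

Area at t=0.328: 38.4987

Cross-section at t=0.328: each vertex is (1-t)·p0[i] + t·p1[i].
  v1: (1-0.328)·(3.05,3.01) + 0.328·(5.68,3.63) = (3.9126,3.2134)
  v2: (1-0.328)·(-1.42,2.08) + 0.328·(-0.14,2.87) = (-1.0002,2.3391)
  v3: (1-0.328)·(-1.95,-0.73) + 0.328·(-2.53,-1.76) = (-2.1402,-1.0678)
  v4: (1-0.328)·(-1.63,-1.34) + 0.328·(-2.15,-3.45) = (-1.8006,-2.0321)
  v5: (1-0.328)·(1.61,-4.4) + 0.328·(4.07,-6.05) = (2.4169,-4.9412)
  v6: (1-0.328)·(3.68,-0.12) + 0.328·(8.18,-0.32) = (5.1560,-0.1856)
Shoelace sum Σ(x_i·y_{i+1} − x_{i+1}·y_i):
  i=1: 3.9126·2.3391 − -1.0002·3.2134 = +12.3660 (running +12.3660)
  i=2: -1.0002·-1.0678 − -2.1402·2.3391 = +6.0743 (running +18.4403)
  i=3: -2.1402·-2.0321 − -1.8006·-1.0678 = +2.4264 (running +20.8667)
  i=4: -1.8006·-4.9412 − 2.4169·-2.0321 = +13.8082 (running +34.6749)
  i=5: 2.4169·-0.1856 − 5.1560·-4.9412 = +25.0283 (running +59.7032)
  i=6: 5.1560·3.2134 − 3.9126·-0.1856 = +17.2943 (running +76.9975)
Area = |Σ|/2 = |76.9975|/2 = 38.4987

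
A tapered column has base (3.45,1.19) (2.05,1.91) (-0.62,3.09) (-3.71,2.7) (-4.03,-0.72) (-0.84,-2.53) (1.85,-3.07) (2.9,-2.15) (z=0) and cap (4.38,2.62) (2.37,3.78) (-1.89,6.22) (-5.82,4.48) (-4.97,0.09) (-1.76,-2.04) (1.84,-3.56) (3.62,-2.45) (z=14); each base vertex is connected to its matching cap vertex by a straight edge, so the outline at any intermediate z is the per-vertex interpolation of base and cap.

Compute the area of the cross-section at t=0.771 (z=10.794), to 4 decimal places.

Cross-section at t=0.771: each vertex is (1-t)·p0[i] + t·p1[i].
  v1: (1-0.771)·(3.45,1.19) + 0.771·(4.38,2.62) = (4.1670,2.2925)
  v2: (1-0.771)·(2.05,1.91) + 0.771·(2.37,3.78) = (2.2967,3.3518)
  v3: (1-0.771)·(-0.62,3.09) + 0.771·(-1.89,6.22) = (-1.5992,5.5032)
  v4: (1-0.771)·(-3.71,2.7) + 0.771·(-5.82,4.48) = (-5.3368,4.0724)
  v5: (1-0.771)·(-4.03,-0.72) + 0.771·(-4.97,0.09) = (-4.7547,-0.0955)
  v6: (1-0.771)·(-0.84,-2.53) + 0.771·(-1.76,-2.04) = (-1.5493,-2.1522)
  v7: (1-0.771)·(1.85,-3.07) + 0.771·(1.84,-3.56) = (1.8423,-3.4478)
  v8: (1-0.771)·(2.9,-2.15) + 0.771·(3.62,-2.45) = (3.4551,-2.3813)
Shoelace sum Σ(x_i·y_{i+1} − x_{i+1}·y_i):
  i=1: 4.1670·3.3518 − 2.2967·2.2925 = +8.7016 (running +8.7016)
  i=2: 2.2967·5.5032 − -1.5992·3.3518 = +17.9994 (running +26.7011)
  i=3: -1.5992·4.0724 − -5.3368·5.5032 = +22.8573 (running +49.5583)
  i=4: -5.3368·-0.0955 − -4.7547·4.0724 = +19.8727 (running +69.4310)
  i=5: -4.7547·-2.1522 − -1.5493·-0.0955 = +10.0853 (running +79.5163)
  i=6: -1.5493·-3.4478 − 1.8423·-2.1522 = +9.3067 (running +88.8230)
  i=7: 1.8423·-2.3813 − 3.4551·-3.4478 = +7.5255 (running +96.3485)
  i=8: 3.4551·2.2925 − 4.1670·-2.3813 = +17.8439 (running +114.1924)
Area = |Σ|/2 = |114.1924|/2 = 57.0962

Area at t=0.771: 57.0962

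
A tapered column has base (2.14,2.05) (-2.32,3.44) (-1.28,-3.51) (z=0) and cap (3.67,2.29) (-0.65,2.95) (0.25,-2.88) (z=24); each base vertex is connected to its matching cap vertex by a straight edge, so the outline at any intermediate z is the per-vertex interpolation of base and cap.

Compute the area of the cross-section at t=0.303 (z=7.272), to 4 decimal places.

Cross-section at t=0.303: each vertex is (1-t)·p0[i] + t·p1[i].
  v1: (1-0.303)·(2.14,2.05) + 0.303·(3.67,2.29) = (2.6036,2.1227)
  v2: (1-0.303)·(-2.32,3.44) + 0.303·(-0.65,2.95) = (-1.8140,3.2915)
  v3: (1-0.303)·(-1.28,-3.51) + 0.303·(0.25,-2.88) = (-0.8164,-3.3191)
Shoelace sum Σ(x_i·y_{i+1} − x_{i+1}·y_i):
  i=1: 2.6036·3.2915 − -1.8140·2.1227 = +12.4204 (running +12.4204)
  i=2: -1.8140·-3.3191 − -0.8164·3.2915 = +8.7081 (running +21.1285)
  i=3: -0.8164·2.1227 − 2.6036·-3.3191 = +6.9086 (running +28.0370)
Area = |Σ|/2 = |28.0370|/2 = 14.0185

Area at t=0.303: 14.0185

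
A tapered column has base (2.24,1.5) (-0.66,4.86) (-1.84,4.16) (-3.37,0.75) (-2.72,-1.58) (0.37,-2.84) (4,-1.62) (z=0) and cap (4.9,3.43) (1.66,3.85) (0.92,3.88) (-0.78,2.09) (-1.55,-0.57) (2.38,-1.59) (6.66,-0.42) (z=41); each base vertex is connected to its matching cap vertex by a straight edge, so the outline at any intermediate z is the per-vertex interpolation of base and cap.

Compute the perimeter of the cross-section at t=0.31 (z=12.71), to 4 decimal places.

Cross-section at t=0.31: each vertex is (1-t)·p0[i] + t·p1[i].
  v1: (1-0.31)·(2.24,1.5) + 0.31·(4.9,3.43) = (3.0646,2.0983)
  v2: (1-0.31)·(-0.66,4.86) + 0.31·(1.66,3.85) = (0.0592,4.5469)
  v3: (1-0.31)·(-1.84,4.16) + 0.31·(0.92,3.88) = (-0.9844,4.0732)
  v4: (1-0.31)·(-3.37,0.75) + 0.31·(-0.78,2.09) = (-2.5671,1.1654)
  v5: (1-0.31)·(-2.72,-1.58) + 0.31·(-1.55,-0.57) = (-2.3573,-1.2669)
  v6: (1-0.31)·(0.37,-2.84) + 0.31·(2.38,-1.59) = (0.9931,-2.4525)
  v7: (1-0.31)·(4,-1.62) + 0.31·(6.66,-0.42) = (4.8246,-1.2480)
Perimeter = Σ |v_{i+1} − v_i|:
  edge 1→2: √(-3.0054² + 2.4486²) = 3.8766 (running 3.8766)
  edge 2→3: √(-1.0436² + -0.4737²) = 1.1461 (running 5.0227)
  edge 3→4: √(-1.5827² + -2.9078²) = 3.3106 (running 8.3333)
  edge 4→5: √(0.2098² + -2.4323²) = 2.4413 (running 10.7746)
  edge 5→6: √(3.3504² + -1.1856²) = 3.5540 (running 14.3286)
  edge 6→7: √(3.8315² + 1.2045²) = 4.0164 (running 18.3450)
  edge 7→1: √(-1.7600² + 3.3463²) = 3.7809 (running 22.1259)
Perimeter = 22.1259

Perimeter at t=0.31: 22.1259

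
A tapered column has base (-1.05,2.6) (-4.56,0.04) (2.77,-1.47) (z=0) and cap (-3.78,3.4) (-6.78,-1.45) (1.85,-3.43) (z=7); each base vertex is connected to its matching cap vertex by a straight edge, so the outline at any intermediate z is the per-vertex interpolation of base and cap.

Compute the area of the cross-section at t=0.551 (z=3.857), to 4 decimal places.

Cross-section at t=0.551: each vertex is (1-t)·p0[i] + t·p1[i].
  v1: (1-0.551)·(-1.05,2.6) + 0.551·(-3.78,3.4) = (-2.5542,3.0408)
  v2: (1-0.551)·(-4.56,0.04) + 0.551·(-6.78,-1.45) = (-5.7832,-0.7810)
  v3: (1-0.551)·(2.77,-1.47) + 0.551·(1.85,-3.43) = (2.2631,-2.5500)
Shoelace sum Σ(x_i·y_{i+1} − x_{i+1}·y_i):
  i=1: -2.5542·-0.7810 − -5.7832·3.0408 = +19.5804 (running +19.5804)
  i=2: -5.7832·-2.5500 − 2.2631·-0.7810 = +16.5144 (running +36.0949)
  i=3: 2.2631·3.0408 − -2.5542·-2.5500 = +0.3684 (running +36.4633)
Area = |Σ|/2 = |36.4633|/2 = 18.2316

Area at t=0.551: 18.2316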